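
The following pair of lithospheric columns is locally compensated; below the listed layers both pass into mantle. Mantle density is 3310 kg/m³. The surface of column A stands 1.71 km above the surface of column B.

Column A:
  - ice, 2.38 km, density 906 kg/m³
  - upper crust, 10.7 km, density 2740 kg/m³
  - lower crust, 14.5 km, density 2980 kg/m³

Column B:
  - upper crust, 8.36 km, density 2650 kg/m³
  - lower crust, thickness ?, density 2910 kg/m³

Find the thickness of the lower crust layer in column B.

Take the compensation level at the base of the deeper column (depth z_c below the surface of column A) and equate Σ ρ_i t_i down to z_c; mantle fills any gap and the z_c terms cancel.
Column A: 2.38×906 + 10.7×2740 + 14.5×2980 + (z_c − 27.58)×3310
Column B: 1.71×0 + 8.36×2650 + x×2910 + (z_c − 1.71 − 8.36 − x)×3310
The z_c×3310 term appears on both sides and cancels. Collect the known terms of each column as K = Σ(ρt)_known − 3310 × (depth of known layers): K_A = 74684.28 − 3310×27.58 = −16605.52; K_B = 22154 − 3310×(1.71 + 8.36) = −11177.7.
Balance: K_A = K_B − x×(3310 − 2910), so x = (K_B − K_A)/(3310 − 2910) = 5427.82/400 = 13.6 km.

13.6 km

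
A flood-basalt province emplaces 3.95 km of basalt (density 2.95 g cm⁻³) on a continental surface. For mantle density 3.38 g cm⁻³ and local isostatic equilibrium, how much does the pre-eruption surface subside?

3.45 km

Subaerial loading: s = t ρ_load / ρ_m.
s = 3.95 km × 2.95/3.38 = 3.45 km.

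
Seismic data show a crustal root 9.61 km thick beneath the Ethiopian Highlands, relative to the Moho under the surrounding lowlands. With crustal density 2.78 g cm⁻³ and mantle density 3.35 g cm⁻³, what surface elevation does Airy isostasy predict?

In Airy isostatic equilibrium: ρ_c h = (ρ_m − ρ_c) r.
h = r (ρ_m − ρ_c) / ρ_c = 9.61 km × (3.35 − 2.78) / 2.78 = 1.97 km.

1.97 km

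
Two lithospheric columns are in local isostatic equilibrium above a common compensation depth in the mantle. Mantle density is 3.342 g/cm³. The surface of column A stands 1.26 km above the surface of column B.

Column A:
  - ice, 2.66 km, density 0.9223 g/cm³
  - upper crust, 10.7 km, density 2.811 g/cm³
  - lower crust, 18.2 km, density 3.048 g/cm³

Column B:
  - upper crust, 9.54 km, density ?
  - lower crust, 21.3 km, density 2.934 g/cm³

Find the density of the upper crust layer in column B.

Take the compensation level at the base of the deeper column (depth z_c below the surface of column A) and equate Σ ρ_i t_i down to z_c; mantle fills any gap and the z_c terms cancel.
Column A: 2.66×0.9223 + 10.7×2.811 + 18.2×3.048 + (z_c − 31.56)×3.342
Column B: 1.26×0 + 9.54×ρ + 21.3×2.934 + (z_c − 1.26 − 30.84)×3.342
The z_c×3.342 term appears on both sides and cancels. Collect the known terms of each column as K = Σ(ρt)_known − 3.342 × (depth of known layers): K_A = 88.004618 − 3.342×31.56 = −17.468902; K_B = 62.4942 − 3.342×(1.26 + 30.84) = −44.784.
Balance: K_A = K_B + 9.54×ρ, so ρ = (K_A − K_B)/9.54 = 27.3151/9.54 = 2.86 g/cm³.

2.86 g/cm³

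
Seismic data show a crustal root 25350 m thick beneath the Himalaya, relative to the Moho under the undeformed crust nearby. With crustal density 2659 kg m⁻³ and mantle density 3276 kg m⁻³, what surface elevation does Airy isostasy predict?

In Airy isostatic equilibrium: ρ_c h = (ρ_m − ρ_c) r.
h = r (ρ_m − ρ_c) / ρ_c = 25350 m × (3276 − 2659) / 2659 = 5880 m.

5880 m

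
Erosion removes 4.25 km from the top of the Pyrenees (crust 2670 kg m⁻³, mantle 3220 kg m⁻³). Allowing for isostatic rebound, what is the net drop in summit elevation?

0.726 km

Rebound u = e ρ_c/ρ_m = 4.25 km × 2670/3220 = 3.524 km.
Net surface drop = e − u = 4.25 km − 3.524 km = e (ρ_m − ρ_c)/ρ_m = 0.726 km.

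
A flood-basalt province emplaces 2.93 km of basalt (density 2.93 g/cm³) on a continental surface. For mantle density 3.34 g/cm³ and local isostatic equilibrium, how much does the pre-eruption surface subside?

2.57 km

Subaerial loading: s = t ρ_load / ρ_m.
s = 2.93 km × 2.93/3.34 = 2.57 km.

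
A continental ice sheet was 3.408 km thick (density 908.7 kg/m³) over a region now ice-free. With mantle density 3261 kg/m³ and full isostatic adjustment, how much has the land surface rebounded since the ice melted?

0.95 km

Removing the load lets mantle flow back in; uplift u satisfies ρ_ice t = ρ_m u.
u = t ρ_ice/ρ_m = 3.408 km × 908.7/3261 = 0.95 km.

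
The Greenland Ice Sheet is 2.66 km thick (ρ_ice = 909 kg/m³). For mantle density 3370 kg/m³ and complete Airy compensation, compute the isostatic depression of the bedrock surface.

By Archimedes' principle applied to the lithosphere: the ice load ρ_ice t is balanced by mantle displaced below, ρ_m s.
s = t ρ_ice / ρ_m = 2.66 km × 909/3370 = 0.717 km.

0.717 km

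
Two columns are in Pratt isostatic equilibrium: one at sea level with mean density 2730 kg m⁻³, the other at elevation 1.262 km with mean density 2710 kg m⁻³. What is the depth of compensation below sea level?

ρ_ref D = ρ (D + h) → D (ρ_ref − ρ) = ρ h.
D = ρ h/(ρ_ref − ρ) = 2710 × 1.262 km/(2730 − 2710) = 171 km.

171 km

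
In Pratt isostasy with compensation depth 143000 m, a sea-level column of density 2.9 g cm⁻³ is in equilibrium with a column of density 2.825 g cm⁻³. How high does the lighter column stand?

3800 m

ρ_ref D = ρ (D + h) → h = D (ρ_ref − ρ)/ρ.
h = 143000 m × (2.9 − 2.825)/2.825 = 3800 m.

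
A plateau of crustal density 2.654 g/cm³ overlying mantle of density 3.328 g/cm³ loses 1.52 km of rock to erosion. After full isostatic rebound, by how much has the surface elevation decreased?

0.308 km

Rebound u = e ρ_c/ρ_m = 1.52 km × 2.654/3.328 = 1.212 km.
Net surface drop = e − u = 1.52 km − 1.212 km = e (ρ_m − ρ_c)/ρ_m = 0.308 km.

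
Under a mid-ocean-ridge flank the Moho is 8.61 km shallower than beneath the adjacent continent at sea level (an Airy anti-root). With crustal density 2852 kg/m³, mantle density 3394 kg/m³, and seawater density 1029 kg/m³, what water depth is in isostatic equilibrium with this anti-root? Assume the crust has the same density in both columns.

Replacing a thickness d of crust by seawater at the top must be balanced by replacing crust with mantle at the base: d (ρ_c − ρ_w) = a (ρ_m − ρ_c).
d = a (ρ_m − ρ_c)/(ρ_c − ρ_w) = 8.61 km × 542/1823 = 2.56 km.

2.56 km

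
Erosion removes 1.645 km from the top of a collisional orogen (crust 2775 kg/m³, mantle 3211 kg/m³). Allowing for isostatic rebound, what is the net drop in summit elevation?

0.223 km

Rebound u = e ρ_c/ρ_m = 1.645 km × 2775/3211 = 1.422 km.
Net surface drop = e − u = 1.645 km − 1.422 km = e (ρ_m − ρ_c)/ρ_m = 0.223 km.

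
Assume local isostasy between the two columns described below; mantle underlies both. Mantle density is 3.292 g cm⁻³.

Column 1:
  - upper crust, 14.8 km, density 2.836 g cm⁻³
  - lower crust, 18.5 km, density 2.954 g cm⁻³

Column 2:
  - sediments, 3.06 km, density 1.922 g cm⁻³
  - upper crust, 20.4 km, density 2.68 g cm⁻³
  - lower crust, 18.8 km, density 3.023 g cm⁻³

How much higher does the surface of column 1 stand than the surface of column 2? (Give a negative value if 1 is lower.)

For any compensation level in the mantle, the mantle terms cancel and isostasy reduces to e = (Σt_1 − Σt_2) − (Σ(ρt)_1 − Σ(ρt)_2) / ρ_m.
Σt_1 = 33.3 km; Σt_2 = 42.26 km; Σ(ρt)_1 = 96.6218; Σ(ρt)_2 = 117.38572 (in km·g cm⁻³).
e = (33.3 − 42.26) − (96.6218 − 117.38572) / 3.292 = −2.65 km.

−2.65 km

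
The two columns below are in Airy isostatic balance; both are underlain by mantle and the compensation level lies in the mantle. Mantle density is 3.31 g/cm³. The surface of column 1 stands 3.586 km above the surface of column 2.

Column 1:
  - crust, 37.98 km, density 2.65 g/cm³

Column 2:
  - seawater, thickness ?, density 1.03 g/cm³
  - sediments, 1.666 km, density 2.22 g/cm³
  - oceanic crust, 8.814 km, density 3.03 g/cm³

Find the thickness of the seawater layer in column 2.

3.91 km

Take the compensation level at the base of the deeper column (depth z_c below the surface of column 1) and equate Σ ρ_i t_i down to z_c; mantle fills any gap and the z_c terms cancel.
Column 1: 37.98×2.65 + (z_c − 37.98)×3.31
Column 2: 3.586×0 + x×1.03 + 1.666×2.22 + 8.814×3.03 + (z_c − 3.586 − 10.48 − x)×3.31
The z_c×3.31 term appears on both sides and cancels. Collect the known terms of each column as K = Σ(ρt)_known − 3.31 × (depth of known layers): K_1 = 100.647 − 3.31×37.98 = −25.0668; K_2 = 30.40494 − 3.31×(3.586 + 10.48) = −16.15352.
Balance: K_1 = K_2 − x×(3.31 − 1.03), so x = (K_2 − K_1)/(3.31 − 1.03) = 8.91328/2.28 = 3.91 km.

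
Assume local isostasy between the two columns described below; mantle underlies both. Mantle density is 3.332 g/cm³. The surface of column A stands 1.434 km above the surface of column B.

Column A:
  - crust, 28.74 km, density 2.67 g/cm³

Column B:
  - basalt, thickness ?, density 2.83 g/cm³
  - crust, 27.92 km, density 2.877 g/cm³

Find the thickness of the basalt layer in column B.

3.08 km

Take the compensation level at the base of the deeper column (depth z_c below the surface of column A) and equate Σ ρ_i t_i down to z_c; mantle fills any gap and the z_c terms cancel.
Column A: 28.74×2.67 + (z_c − 28.74)×3.332
Column B: 1.434×0 + x×2.83 + 27.92×2.877 + (z_c − 1.434 − 27.92 − x)×3.332
The z_c×3.332 term appears on both sides and cancels. Collect the known terms of each column as K = Σ(ρt)_known − 3.332 × (depth of known layers): K_A = 76.7358 − 3.332×28.74 = −19.02588; K_B = 80.32584 − 3.332×(1.434 + 27.92) = −17.481688.
Balance: K_A = K_B − x×(3.332 − 2.83), so x = (K_B − K_A)/(3.332 − 2.83) = 1.54419/0.502 = 3.08 km.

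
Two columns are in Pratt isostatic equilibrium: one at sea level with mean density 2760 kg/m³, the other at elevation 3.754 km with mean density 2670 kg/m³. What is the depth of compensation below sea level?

111 km

ρ_ref D = ρ (D + h) → D (ρ_ref − ρ) = ρ h.
D = ρ h/(ρ_ref − ρ) = 2670 × 3.754 km/(2760 − 2670) = 111 km.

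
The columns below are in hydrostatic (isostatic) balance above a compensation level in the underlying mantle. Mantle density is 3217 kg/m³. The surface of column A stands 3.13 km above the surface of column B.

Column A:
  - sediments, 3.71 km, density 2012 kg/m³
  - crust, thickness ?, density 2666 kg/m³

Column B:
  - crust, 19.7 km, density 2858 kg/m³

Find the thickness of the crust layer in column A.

23 km

Take the compensation level at the base of the deeper column (depth z_c below the surface of column A) and equate Σ ρ_i t_i down to z_c; mantle fills any gap and the z_c terms cancel.
Column A: 3.71×2012 + x×2666 + (z_c − 3.71 − x)×3217
Column B: 3.13×0 + 19.7×2858 + (z_c − 3.13 − 19.7)×3217
The z_c×3217 term appears on both sides and cancels. Collect the known terms of each column as K = Σ(ρt)_known − 3217 × (depth of known layers): K_A = 7464.52 − 3217×3.71 = −4470.55; K_B = 56302.6 − 3217×(3.13 + 19.7) = −17141.51.
Balance: K_A − x×(3217 − 2666) = K_B, so x = (K_A − K_B)/(3217 − 2666) = 12671/551 = 23 km.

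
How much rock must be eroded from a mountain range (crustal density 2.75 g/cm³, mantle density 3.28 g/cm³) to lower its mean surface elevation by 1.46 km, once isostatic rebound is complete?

9.04 km

Net drop Δ = e − u = e − e ρ_c/ρ_m = e (ρ_m − ρ_c)/ρ_m.
e = Δ ρ_m/(ρ_m − ρ_c) = 1.46 km × 3.28/0.53 = 9.04 km.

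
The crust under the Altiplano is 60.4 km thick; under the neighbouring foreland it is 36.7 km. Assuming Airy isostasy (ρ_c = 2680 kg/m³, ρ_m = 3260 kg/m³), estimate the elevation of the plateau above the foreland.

Excess crust Δ = 60.4 km − 36.7 km = 23.7 km, split between elevation h and root r with h + r = Δ.
Airy balance ρ_c h = (ρ_m − ρ_c) r gives r = h ρ_c/(ρ_m − ρ_c), so h (1 + ρ_c/(ρ_m − ρ_c)) = Δ, i.e. h = Δ (ρ_m − ρ_c)/ρ_m.
h = 23.7 km × 580/3260 = 4.22 km.

4.22 km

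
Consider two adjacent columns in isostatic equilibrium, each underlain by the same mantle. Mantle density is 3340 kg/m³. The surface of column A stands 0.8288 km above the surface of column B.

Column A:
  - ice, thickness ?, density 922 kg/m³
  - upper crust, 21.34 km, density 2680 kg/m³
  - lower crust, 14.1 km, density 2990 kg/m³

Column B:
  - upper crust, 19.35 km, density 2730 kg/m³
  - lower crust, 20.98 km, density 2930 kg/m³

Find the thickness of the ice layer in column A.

Take the compensation level at the base of the deeper column (depth z_c below the surface of column A) and equate Σ ρ_i t_i down to z_c; mantle fills any gap and the z_c terms cancel.
Column A: x×922 + 21.34×2680 + 14.1×2990 + (z_c − 35.44 − x)×3340
Column B: 0.8288×0 + 19.35×2730 + 20.98×2930 + (z_c − 0.8288 − 40.33)×3340
The z_c×3340 term appears on both sides and cancels. Collect the known terms of each column as K = Σ(ρt)_known − 3340 × (depth of known layers): K_A = 99350.2 − 3340×35.44 = −19019.4; K_B = 114296.9 − 3340×(0.8288 + 40.33) = −23173.492.
Balance: K_A − x×(3340 − 922) = K_B, so x = (K_A − K_B)/(3340 − 922) = 4154.09/2418 = 1.72 km.

1.72 km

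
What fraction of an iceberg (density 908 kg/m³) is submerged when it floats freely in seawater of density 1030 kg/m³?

88.2%

Submerged fraction = ρ_obj/ρ_fluid = 908/1030 = 88.2%.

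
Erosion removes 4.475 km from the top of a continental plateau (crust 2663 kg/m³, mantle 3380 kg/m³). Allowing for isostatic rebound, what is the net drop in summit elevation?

0.949 km

Rebound u = e ρ_c/ρ_m = 4.475 km × 2663/3380 = 3.526 km.
Net surface drop = e − u = 4.475 km − 3.526 km = e (ρ_m − ρ_c)/ρ_m = 0.949 km.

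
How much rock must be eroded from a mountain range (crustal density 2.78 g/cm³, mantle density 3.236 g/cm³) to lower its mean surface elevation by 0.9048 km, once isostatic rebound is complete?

Net drop Δ = e − u = e − e ρ_c/ρ_m = e (ρ_m − ρ_c)/ρ_m.
e = Δ ρ_m/(ρ_m − ρ_c) = 0.9048 km × 3.236/0.456 = 6.42 km.

6.42 km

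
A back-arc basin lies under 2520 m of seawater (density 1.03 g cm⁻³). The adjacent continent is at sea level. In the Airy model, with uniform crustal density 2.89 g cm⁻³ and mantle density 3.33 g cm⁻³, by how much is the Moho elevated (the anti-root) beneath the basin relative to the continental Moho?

By Archimedes' principle applied to the lithosphere: replacing crust with seawater at the top is compensated by replacing crust with mantle at the base: d (ρ_c − ρ_w) = a (ρ_m − ρ_c).
a = d (ρ_c − ρ_w)/(ρ_m − ρ_c) = 2520 m × 1.86/0.44 = 10700 m.

10700 m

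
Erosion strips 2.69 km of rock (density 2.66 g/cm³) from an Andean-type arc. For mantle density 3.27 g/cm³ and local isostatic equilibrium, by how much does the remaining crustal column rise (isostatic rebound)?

2.19 km

Unloading: uplift u = e ρ_c/ρ_m = 2.69 km × 2.66/3.27 = 2.19 km.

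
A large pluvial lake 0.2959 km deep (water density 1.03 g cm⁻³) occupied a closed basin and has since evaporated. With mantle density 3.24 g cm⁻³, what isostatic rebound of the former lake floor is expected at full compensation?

u = d ρ_w/ρ_m = 0.2959 km × 1.03/3.24 = 0.0941 km.

0.0941 km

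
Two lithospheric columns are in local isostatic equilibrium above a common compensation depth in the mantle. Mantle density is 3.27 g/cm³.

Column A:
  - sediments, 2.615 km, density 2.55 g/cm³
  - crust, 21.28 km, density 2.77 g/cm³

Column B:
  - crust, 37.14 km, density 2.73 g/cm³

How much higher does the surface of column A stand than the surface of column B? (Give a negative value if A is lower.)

For any compensation level in the mantle, the mantle terms cancel and isostasy reduces to e = (Σt_A − Σt_B) − (Σ(ρt)_A − Σ(ρt)_B) / ρ_m.
Σt_A = 23.895 km; Σt_B = 37.14 km; Σ(ρt)_A = 65.61385; Σ(ρt)_B = 101.3922 (in km·g/cm³).
e = (23.895 − 37.14) − (65.61385 − 101.3922) / 3.27 = −2.3 km.

−2.3 km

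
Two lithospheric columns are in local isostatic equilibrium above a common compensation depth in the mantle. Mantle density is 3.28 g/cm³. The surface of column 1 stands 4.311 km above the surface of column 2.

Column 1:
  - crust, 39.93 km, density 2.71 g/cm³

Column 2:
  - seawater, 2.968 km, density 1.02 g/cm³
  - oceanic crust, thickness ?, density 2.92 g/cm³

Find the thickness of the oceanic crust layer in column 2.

Take the compensation level at the base of the deeper column (depth z_c below the surface of column 1) and equate Σ ρ_i t_i down to z_c; mantle fills any gap and the z_c terms cancel.
Column 1: 39.93×2.71 + (z_c − 39.93)×3.28
Column 2: 4.311×0 + 2.968×1.02 + x×2.92 + (z_c − 4.311 − 2.968 − x)×3.28
The z_c×3.28 term appears on both sides and cancels. Collect the known terms of each column as K = Σ(ρt)_known − 3.28 × (depth of known layers): K_1 = 108.2103 − 3.28×39.93 = −22.7601; K_2 = 3.02736 − 3.28×(4.311 + 2.968) = −20.84776.
Balance: K_1 = K_2 − x×(3.28 − 2.92), so x = (K_2 − K_1)/(3.28 − 2.92) = 1.91234/0.36 = 5.31 km.

5.31 km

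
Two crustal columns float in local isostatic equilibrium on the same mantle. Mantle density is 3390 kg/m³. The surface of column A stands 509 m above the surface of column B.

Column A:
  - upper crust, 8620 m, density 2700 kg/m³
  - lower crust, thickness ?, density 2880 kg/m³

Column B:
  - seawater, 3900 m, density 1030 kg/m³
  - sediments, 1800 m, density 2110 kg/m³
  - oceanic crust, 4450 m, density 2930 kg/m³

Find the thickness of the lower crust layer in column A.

18300 m

Take the compensation level at the base of the deeper column (depth z_c below the surface of column A) and equate Σ ρ_i t_i down to z_c; mantle fills any gap and the z_c terms cancel.
Column A: 8620×2700 + x×2880 + (z_c − 8620 − x)×3390
Column B: 509×0 + 3900×1030 + 1800×2110 + 4450×2930 + (z_c − 509 − 10150)×3390
The z_c×3390 term appears on both sides and cancels. Collect the known terms of each column as K = Σ(ρt)_known − 3390 × (depth of known layers): K_A = 23274000 − 3390×8620 = −5947800; K_B = 20853500 − 3390×(509 + 10150) = −15280510.
Balance: K_A − x×(3390 − 2880) = K_B, so x = (K_A − K_B)/(3390 − 2880) = 9332710/510 = 18300 m.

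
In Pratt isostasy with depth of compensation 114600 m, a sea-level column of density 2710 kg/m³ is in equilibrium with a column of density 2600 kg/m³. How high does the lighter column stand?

ρ_ref D = ρ (D + h) → h = D (ρ_ref − ρ)/ρ.
h = 114600 m × (2710 − 2600)/2600 = 4850 m.

4850 m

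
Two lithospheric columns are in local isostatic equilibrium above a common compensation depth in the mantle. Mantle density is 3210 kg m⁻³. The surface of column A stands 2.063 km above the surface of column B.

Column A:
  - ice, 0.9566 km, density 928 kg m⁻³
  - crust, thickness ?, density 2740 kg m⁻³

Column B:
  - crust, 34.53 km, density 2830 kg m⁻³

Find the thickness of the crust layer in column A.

37.4 km

Take the compensation level at the base of the deeper column (depth z_c below the surface of column A) and equate Σ ρ_i t_i down to z_c; mantle fills any gap and the z_c terms cancel.
Column A: 0.9566×928 + x×2740 + (z_c − 0.9566 − x)×3210
Column B: 2.063×0 + 34.53×2830 + (z_c − 2.063 − 34.53)×3210
The z_c×3210 term appears on both sides and cancels. Collect the known terms of each column as K = Σ(ρt)_known − 3210 × (depth of known layers): K_A = 887.7248 − 3210×0.9566 = −2182.9612; K_B = 97719.9 − 3210×(2.063 + 34.53) = −19743.63.
Balance: K_A − x×(3210 − 2740) = K_B, so x = (K_A − K_B)/(3210 − 2740) = 17560.7/470 = 37.4 km.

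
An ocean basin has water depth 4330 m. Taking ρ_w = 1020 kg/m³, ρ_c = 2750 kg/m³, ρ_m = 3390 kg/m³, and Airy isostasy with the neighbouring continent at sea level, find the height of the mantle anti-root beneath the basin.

By Archimedes' principle applied to the lithosphere: replacing crust with seawater at the top is compensated by replacing crust with mantle at the base: d (ρ_c − ρ_w) = a (ρ_m − ρ_c).
a = d (ρ_c − ρ_w)/(ρ_m − ρ_c) = 4330 m × 1730/640 = 11700 m.

11700 m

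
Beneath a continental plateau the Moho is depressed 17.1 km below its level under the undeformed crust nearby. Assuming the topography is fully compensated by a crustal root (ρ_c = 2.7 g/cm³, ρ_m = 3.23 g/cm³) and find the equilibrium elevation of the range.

Equating mass per unit area of the two columns: ρ_c h = (ρ_m − ρ_c) r.
h = r (ρ_m − ρ_c) / ρ_c = 17.1 km × (3.23 − 2.7) / 2.7 = 3.36 km.

3.36 km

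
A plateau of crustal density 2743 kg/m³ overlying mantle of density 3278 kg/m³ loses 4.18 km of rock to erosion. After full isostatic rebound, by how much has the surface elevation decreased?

0.682 km

Rebound u = e ρ_c/ρ_m = 4.18 km × 2743/3278 = 3.498 km.
Net surface drop = e − u = 4.18 km − 3.498 km = e (ρ_m − ρ_c)/ρ_m = 0.682 km.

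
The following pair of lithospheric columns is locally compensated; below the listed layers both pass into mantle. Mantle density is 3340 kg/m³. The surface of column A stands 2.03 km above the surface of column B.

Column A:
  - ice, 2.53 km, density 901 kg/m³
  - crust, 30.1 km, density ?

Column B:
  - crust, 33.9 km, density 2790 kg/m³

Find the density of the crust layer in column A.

2700 kg/m³

Take the compensation level at the base of the deeper column (depth z_c below the surface of column A) and equate Σ ρ_i t_i down to z_c; mantle fills any gap and the z_c terms cancel.
Column A: 2.53×901 + 30.1×ρ + (z_c − 32.63)×3340
Column B: 2.03×0 + 33.9×2790 + (z_c − 2.03 − 33.9)×3340
The z_c×3340 term appears on both sides and cancels. Collect the known terms of each column as K = Σ(ρt)_known − 3340 × (depth of known layers): K_A = 2279.53 − 3340×32.63 = −106704.67; K_B = 94581 − 3340×(2.03 + 33.9) = −25425.2.
Balance: K_A + 30.1×ρ = K_B, so ρ = (K_B − K_A)/30.1 = 81279.5/30.1 = 2700 kg/m³.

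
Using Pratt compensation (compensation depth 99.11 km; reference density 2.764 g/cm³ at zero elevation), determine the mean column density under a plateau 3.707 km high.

2.66 g/cm³

Pratt balance: ρ_ref D = ρ (D + h).
ρ = ρ_ref D/(D + h) = 2.764 × 99.11 km/(99.11 km + 3.707 km) = 2.66 g/cm³.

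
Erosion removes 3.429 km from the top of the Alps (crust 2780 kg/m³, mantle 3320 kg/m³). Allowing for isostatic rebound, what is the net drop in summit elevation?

0.558 km

Rebound u = e ρ_c/ρ_m = 3.429 km × 2780/3320 = 2.871 km.
Net surface drop = e − u = 3.429 km − 2.871 km = e (ρ_m − ρ_c)/ρ_m = 0.558 km.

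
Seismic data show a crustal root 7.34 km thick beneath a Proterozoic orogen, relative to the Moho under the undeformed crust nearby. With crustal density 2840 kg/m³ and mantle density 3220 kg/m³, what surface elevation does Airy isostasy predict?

For local isostatic compensation: ρ_c h = (ρ_m − ρ_c) r.
h = r (ρ_m − ρ_c) / ρ_c = 7.34 km × (3220 − 2840) / 2840 = 0.982 km.

0.982 km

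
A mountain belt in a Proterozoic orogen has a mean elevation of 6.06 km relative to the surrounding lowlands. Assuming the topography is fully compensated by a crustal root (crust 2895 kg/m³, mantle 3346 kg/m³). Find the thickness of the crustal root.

38.9 km

Isostatic balance requires: the weight of the topography is balanced by the buoyancy of the root, ρ_c h = (ρ_m − ρ_c) r.
r = h · ρ_c / (ρ_m − ρ_c) = 6.06 km × 2895 / (3346 − 2895) = 38.9 km.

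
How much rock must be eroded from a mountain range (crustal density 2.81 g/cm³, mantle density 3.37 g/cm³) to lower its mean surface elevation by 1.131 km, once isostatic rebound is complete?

6.81 km

Net drop Δ = e − u = e − e ρ_c/ρ_m = e (ρ_m − ρ_c)/ρ_m.
e = Δ ρ_m/(ρ_m − ρ_c) = 1.131 km × 3.37/0.56 = 6.81 km.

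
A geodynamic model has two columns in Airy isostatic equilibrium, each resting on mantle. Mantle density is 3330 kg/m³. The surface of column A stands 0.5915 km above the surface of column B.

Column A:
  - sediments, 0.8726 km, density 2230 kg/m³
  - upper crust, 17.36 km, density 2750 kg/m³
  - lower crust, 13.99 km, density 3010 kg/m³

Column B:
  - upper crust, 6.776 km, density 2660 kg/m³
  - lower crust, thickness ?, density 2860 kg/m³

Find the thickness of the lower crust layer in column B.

19.1 km

Take the compensation level at the base of the deeper column (depth z_c below the surface of column A) and equate Σ ρ_i t_i down to z_c; mantle fills any gap and the z_c terms cancel.
Column A: 0.8726×2230 + 17.36×2750 + 13.99×3010 + (z_c − 32.2226)×3330
Column B: 0.5915×0 + 6.776×2660 + x×2860 + (z_c − 0.5915 − 6.776 − x)×3330
The z_c×3330 term appears on both sides and cancels. Collect the known terms of each column as K = Σ(ρt)_known − 3330 × (depth of known layers): K_A = 91795.798 − 3330×32.2226 = −15505.46; K_B = 18024.16 − 3330×(0.5915 + 6.776) = −6509.615.
Balance: K_A = K_B − x×(3330 − 2860), so x = (K_B − K_A)/(3330 − 2860) = 8995.84/470 = 19.1 km.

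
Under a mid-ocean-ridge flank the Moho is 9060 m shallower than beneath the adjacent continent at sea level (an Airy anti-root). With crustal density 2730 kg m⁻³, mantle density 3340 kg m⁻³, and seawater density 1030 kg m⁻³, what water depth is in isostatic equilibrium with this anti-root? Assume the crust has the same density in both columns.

Replacing a thickness d of crust by seawater at the top must be balanced by replacing crust with mantle at the base: d (ρ_c − ρ_w) = a (ρ_m − ρ_c).
d = a (ρ_m − ρ_c)/(ρ_c − ρ_w) = 9060 m × 610/1700 = 3250 m.

3250 m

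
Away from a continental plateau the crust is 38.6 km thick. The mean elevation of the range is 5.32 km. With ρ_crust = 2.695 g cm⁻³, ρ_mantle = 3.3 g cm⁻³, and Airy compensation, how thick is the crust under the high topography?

Root depth r = h ρ_c / (ρ_m − ρ_c) = 5.32 km × 2.695 / 0.605 = 23.7 km.
Total thickness = T + h + r = 38.6 km + 5.32 km + 23.7 km = 67.6 km.

67.6 km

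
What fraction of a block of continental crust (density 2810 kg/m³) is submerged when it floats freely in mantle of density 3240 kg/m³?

86.7%

Submerged fraction = ρ_obj/ρ_fluid = 2810/3240 = 86.7%.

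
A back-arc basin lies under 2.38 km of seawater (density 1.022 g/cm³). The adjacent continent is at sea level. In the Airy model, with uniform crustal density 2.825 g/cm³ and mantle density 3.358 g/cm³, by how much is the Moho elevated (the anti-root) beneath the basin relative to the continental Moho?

Isostatic balance requires: replacing crust with seawater at the top is compensated by replacing crust with mantle at the base: d (ρ_c − ρ_w) = a (ρ_m − ρ_c).
a = d (ρ_c − ρ_w)/(ρ_m − ρ_c) = 2.38 km × 1.803/0.533 = 8.05 km.

8.05 km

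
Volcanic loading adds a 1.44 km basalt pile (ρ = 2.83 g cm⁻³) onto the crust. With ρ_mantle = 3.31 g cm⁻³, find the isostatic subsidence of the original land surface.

1.23 km

Subaerial loading: s = t ρ_load / ρ_m.
s = 1.44 km × 2.83/3.31 = 1.23 km.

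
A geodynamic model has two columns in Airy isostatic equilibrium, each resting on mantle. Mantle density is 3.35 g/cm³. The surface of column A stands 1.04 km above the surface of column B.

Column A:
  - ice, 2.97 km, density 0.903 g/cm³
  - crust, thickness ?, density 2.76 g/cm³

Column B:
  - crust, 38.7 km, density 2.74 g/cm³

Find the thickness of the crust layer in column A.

Take the compensation level at the base of the deeper column (depth z_c below the surface of column A) and equate Σ ρ_i t_i down to z_c; mantle fills any gap and the z_c terms cancel.
Column A: 2.97×0.903 + x×2.76 + (z_c − 2.97 − x)×3.35
Column B: 1.04×0 + 38.7×2.74 + (z_c − 1.04 − 38.7)×3.35
The z_c×3.35 term appears on both sides and cancels. Collect the known terms of each column as K = Σ(ρt)_known − 3.35 × (depth of known layers): K_A = 2.68191 − 3.35×2.97 = −7.26759; K_B = 106.038 − 3.35×(1.04 + 38.7) = −27.091.
Balance: K_A − x×(3.35 − 2.76) = K_B, so x = (K_A − K_B)/(3.35 − 2.76) = 19.8234/0.59 = 33.6 km.

33.6 km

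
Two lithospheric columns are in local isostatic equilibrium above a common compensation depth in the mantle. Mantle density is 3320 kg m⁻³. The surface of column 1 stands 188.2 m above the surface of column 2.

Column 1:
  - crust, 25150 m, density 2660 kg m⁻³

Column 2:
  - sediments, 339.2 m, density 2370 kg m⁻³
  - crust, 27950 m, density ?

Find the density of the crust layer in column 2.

Take the compensation level at the base of the deeper column (depth z_c below the surface of column 1) and equate Σ ρ_i t_i down to z_c; mantle fills any gap and the z_c terms cancel.
Column 1: 25150×2660 + (z_c − 25150)×3320
Column 2: 188.2×0 + 339.2×2370 + 27950×ρ + (z_c − 188.2 − 28289.2)×3320
The z_c×3320 term appears on both sides and cancels. Collect the known terms of each column as K = Σ(ρt)_known − 3320 × (depth of known layers): K_1 = 66899000 − 3320×25150 = −16599000; K_2 = 803904 − 3320×(188.2 + 28289.2) = −93741064.
Balance: K_1 = K_2 + 27950×ρ, so ρ = (K_1 − K_2)/27950 = 77142100/27950 = 2760 kg m⁻³.

2760 kg m⁻³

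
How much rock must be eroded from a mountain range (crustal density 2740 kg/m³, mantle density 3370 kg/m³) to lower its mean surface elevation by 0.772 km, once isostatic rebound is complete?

4.13 km

Net drop Δ = e − u = e − e ρ_c/ρ_m = e (ρ_m − ρ_c)/ρ_m.
e = Δ ρ_m/(ρ_m − ρ_c) = 0.772 km × 3370/630 = 4.13 km.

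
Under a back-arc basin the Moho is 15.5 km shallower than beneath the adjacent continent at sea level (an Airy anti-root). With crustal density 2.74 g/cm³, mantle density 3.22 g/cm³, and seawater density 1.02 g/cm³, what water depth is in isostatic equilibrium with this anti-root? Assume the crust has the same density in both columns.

4.33 km

Replacing a thickness d of crust by seawater at the top must be balanced by replacing crust with mantle at the base: d (ρ_c − ρ_w) = a (ρ_m − ρ_c).
d = a (ρ_m − ρ_c)/(ρ_c − ρ_w) = 15.5 km × 0.48/1.72 = 4.33 km.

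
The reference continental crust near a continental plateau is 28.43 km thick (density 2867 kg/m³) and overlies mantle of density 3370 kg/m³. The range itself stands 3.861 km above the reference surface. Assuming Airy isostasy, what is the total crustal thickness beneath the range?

Root depth r = h ρ_c / (ρ_m − ρ_c) = 3.861 km × 2867 / 503 = 22.01 km.
Total thickness = T + h + r = 28.43 km + 3.861 km + 22.01 km = 54.3 km.

54.3 km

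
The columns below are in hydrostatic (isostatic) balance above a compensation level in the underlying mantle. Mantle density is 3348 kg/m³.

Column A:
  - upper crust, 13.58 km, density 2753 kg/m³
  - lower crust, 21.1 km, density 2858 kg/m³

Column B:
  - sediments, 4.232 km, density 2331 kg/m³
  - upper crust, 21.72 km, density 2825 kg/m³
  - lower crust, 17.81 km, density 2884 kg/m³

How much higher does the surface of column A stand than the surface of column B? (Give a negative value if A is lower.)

For any compensation level in the mantle, the mantle terms cancel and isostasy reduces to e = (Σt_A − Σt_B) − (Σ(ρt)_A − Σ(ρt)_B) / ρ_m.
Σt_A = 34.68 km; Σt_B = 43.762 km; Σ(ρt)_A = 97689.54; Σ(ρt)_B = 122587.832 (in km·kg/m³).
e = (34.68 − 43.762) − (97689.54 − 122587.832) / 3348 = −1.65 km.

−1.65 km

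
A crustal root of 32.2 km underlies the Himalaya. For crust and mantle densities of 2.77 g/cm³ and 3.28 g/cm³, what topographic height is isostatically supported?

By Archimedes' principle applied to the lithosphere: ρ_c h = (ρ_m − ρ_c) r.
h = r (ρ_m − ρ_c) / ρ_c = 32.2 km × (3.28 − 2.77) / 2.77 = 5.93 km.

5.93 km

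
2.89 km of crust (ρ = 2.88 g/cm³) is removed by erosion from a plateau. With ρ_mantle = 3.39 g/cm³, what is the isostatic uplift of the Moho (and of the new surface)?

2.46 km

Unloading: uplift u = e ρ_c/ρ_m = 2.89 km × 2.88/3.39 = 2.46 km.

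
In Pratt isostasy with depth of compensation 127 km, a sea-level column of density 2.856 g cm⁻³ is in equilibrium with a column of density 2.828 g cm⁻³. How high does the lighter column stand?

1.26 km

ρ_ref D = ρ (D + h) → h = D (ρ_ref − ρ)/ρ.
h = 127 km × (2.856 − 2.828)/2.828 = 1.26 km.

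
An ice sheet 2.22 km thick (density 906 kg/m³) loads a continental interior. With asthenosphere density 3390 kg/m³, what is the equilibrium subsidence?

0.593 km

In Airy isostatic equilibrium: the ice load ρ_ice t is balanced by mantle displaced below, ρ_m s.
s = t ρ_ice / ρ_m = 2.22 km × 906/3390 = 0.593 km.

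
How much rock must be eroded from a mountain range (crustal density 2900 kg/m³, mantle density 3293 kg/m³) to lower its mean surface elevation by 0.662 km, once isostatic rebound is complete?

5.55 km

Net drop Δ = e − u = e − e ρ_c/ρ_m = e (ρ_m − ρ_c)/ρ_m.
e = Δ ρ_m/(ρ_m − ρ_c) = 0.662 km × 3293/393 = 5.55 km.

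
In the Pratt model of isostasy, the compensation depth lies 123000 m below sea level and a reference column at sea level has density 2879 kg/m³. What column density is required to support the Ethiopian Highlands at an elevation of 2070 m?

Pratt balance: ρ_ref D = ρ (D + h).
ρ = ρ_ref D/(D + h) = 2879 × 123000 m/(123000 m + 2070 m) = 2830 kg/m³.

2830 kg/m³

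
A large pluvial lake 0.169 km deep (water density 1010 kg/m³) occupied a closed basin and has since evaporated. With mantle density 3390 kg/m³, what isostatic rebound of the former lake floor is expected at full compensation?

0.0504 km

u = d ρ_w/ρ_m = 0.169 km × 1010/3390 = 0.0504 km.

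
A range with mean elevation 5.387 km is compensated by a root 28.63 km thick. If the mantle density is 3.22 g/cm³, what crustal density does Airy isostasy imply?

ρ_c h = (ρ_m − ρ_c) r → ρ_c (h + r) = ρ_m r → ρ_c = ρ_m r / (h + r).
ρ_c = 3.22 × 28.63 km / (5.387 km + 28.63 km) = 2.71 g/cm³.

2.71 g/cm³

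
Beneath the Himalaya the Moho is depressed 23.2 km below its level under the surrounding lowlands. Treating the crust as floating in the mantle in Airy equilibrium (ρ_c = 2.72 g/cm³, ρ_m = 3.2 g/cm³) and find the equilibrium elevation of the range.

4.09 km

Balancing pressure at the compensation depth: ρ_c h = (ρ_m − ρ_c) r.
h = r (ρ_m − ρ_c) / ρ_c = 23.2 km × (3.2 − 2.72) / 2.72 = 4.09 km.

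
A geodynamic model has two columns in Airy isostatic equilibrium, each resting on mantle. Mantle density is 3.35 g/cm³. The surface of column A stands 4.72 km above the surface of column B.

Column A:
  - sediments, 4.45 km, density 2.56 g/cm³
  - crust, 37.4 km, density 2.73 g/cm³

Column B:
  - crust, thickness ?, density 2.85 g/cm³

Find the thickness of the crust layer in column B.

Take the compensation level at the base of the deeper column (depth z_c below the surface of column A) and equate Σ ρ_i t_i down to z_c; mantle fills any gap and the z_c terms cancel.
Column A: 4.45×2.56 + 37.4×2.73 + (z_c − 41.85)×3.35
Column B: 4.72×0 + x×2.85 + (z_c − 4.72 − 0 − x)×3.35
The z_c×3.35 term appears on both sides and cancels. Collect the known terms of each column as K = Σ(ρt)_known − 3.35 × (depth of known layers): K_A = 113.494 − 3.35×41.85 = −26.7035; K_B = 0 − 3.35×(4.72 + 0) = −15.812.
Balance: K_A = K_B − x×(3.35 − 2.85), so x = (K_B − K_A)/(3.35 − 2.85) = 10.8915/0.5 = 21.8 km.

21.8 km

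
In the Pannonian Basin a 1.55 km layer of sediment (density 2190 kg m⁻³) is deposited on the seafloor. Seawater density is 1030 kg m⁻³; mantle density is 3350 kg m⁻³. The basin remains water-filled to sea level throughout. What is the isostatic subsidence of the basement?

0.775 km

Submarine loading: the sediment displaces seawater, and the subsidence is in turn flooded, so s (ρ_m − ρ_w) = t (ρ_sed − ρ_w).
s = 1.55 km × (2190 − 1030) / (3350 − 1030) = 0.775 km.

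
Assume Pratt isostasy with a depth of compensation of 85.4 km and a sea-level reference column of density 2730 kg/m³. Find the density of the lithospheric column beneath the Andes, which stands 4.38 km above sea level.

Pratt balance: ρ_ref D = ρ (D + h).
ρ = ρ_ref D/(D + h) = 2730 × 85.4 km/(85.4 km + 4.38 km) = 2600 kg/m³.

2600 kg/m³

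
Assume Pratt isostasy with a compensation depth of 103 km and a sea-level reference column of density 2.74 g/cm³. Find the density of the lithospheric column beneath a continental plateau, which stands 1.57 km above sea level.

2.7 g/cm³

Pratt balance: ρ_ref D = ρ (D + h).
ρ = ρ_ref D/(D + h) = 2.74 × 103 km/(103 km + 1.57 km) = 2.7 g/cm³.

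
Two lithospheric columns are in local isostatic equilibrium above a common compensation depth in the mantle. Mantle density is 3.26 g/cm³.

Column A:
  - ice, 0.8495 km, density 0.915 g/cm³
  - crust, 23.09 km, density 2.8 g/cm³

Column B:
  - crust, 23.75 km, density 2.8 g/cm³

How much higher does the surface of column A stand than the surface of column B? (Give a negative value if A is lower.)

0.518 km

For any compensation level in the mantle, the mantle terms cancel and isostasy reduces to e = (Σt_A − Σt_B) − (Σ(ρt)_A − Σ(ρt)_B) / ρ_m.
Σt_A = 23.9395 km; Σt_B = 23.75 km; Σ(ρt)_A = 65.4292925; Σ(ρt)_B = 66.5 (in km·g/cm³).
e = (23.9395 − 23.75) − (65.4292925 − 66.5) / 3.26 = 0.518 km.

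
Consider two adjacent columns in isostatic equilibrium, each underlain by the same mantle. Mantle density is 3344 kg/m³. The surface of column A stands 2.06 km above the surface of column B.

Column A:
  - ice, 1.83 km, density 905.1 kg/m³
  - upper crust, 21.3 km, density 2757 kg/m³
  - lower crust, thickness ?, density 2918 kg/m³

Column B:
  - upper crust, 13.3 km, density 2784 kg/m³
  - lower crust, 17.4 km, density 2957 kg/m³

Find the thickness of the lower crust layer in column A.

Take the compensation level at the base of the deeper column (depth z_c below the surface of column A) and equate Σ ρ_i t_i down to z_c; mantle fills any gap and the z_c terms cancel.
Column A: 1.83×905.1 + 21.3×2757 + x×2918 + (z_c − 23.13 − x)×3344
Column B: 2.06×0 + 13.3×2784 + 17.4×2957 + (z_c − 2.06 − 30.7)×3344
The z_c×3344 term appears on both sides and cancels. Collect the known terms of each column as K = Σ(ρt)_known − 3344 × (depth of known layers): K_A = 60380.433 − 3344×23.13 = −16966.287; K_B = 88479 − 3344×(2.06 + 30.7) = −21070.44.
Balance: K_A − x×(3344 − 2918) = K_B, so x = (K_A − K_B)/(3344 − 2918) = 4104.15/426 = 9.63 km.

9.63 km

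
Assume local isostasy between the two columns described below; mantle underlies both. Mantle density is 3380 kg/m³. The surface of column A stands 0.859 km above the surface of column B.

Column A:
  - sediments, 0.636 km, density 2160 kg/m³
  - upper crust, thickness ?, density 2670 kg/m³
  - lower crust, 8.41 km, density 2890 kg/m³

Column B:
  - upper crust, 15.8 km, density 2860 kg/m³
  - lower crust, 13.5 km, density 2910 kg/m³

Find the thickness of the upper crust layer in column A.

17.7 km

Take the compensation level at the base of the deeper column (depth z_c below the surface of column A) and equate Σ ρ_i t_i down to z_c; mantle fills any gap and the z_c terms cancel.
Column A: 0.636×2160 + x×2670 + 8.41×2890 + (z_c − 9.046 − x)×3380
Column B: 0.859×0 + 15.8×2860 + 13.5×2910 + (z_c − 0.859 − 29.3)×3380
The z_c×3380 term appears on both sides and cancels. Collect the known terms of each column as K = Σ(ρt)_known − 3380 × (depth of known layers): K_A = 25678.66 − 3380×9.046 = −4896.82; K_B = 84473 − 3380×(0.859 + 29.3) = −17464.42.
Balance: K_A − x×(3380 − 2670) = K_B, so x = (K_A − K_B)/(3380 − 2670) = 12567.6/710 = 17.7 km.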